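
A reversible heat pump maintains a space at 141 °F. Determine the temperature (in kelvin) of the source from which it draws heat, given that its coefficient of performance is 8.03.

T_C ≈ 292 K

T_H = 141 °F → (141 − 32) × 5/9 = 60.56 °C = 333.71 K.
COP_HP = T_H/(T_H − T_C) ⇒ T_C = T_H·(COP_HP − 1)/COP_HP = 333.71 × (8.03 − 1)/8.03 = 292 K.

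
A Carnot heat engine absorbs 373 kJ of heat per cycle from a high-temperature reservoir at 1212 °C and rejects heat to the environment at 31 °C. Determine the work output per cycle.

W ≈ 297 kJ

T_H = 1212 °C → 1212 + 273.15 = 1485.15 K.
T_C = 31 °C → 31 + 273.15 = 304.15 K.
Since the cycle is reversible, η = 1 − T_C/T_H = 1 − 304.15/1485.15 = 0.7952.
W = η·Q_H = 0.7952 × 373 = 297 kJ.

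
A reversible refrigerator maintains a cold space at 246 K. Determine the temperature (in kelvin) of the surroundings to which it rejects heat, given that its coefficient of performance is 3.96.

T_H ≈ 308 K

COP_R = T_C/(T_H − T_C) ⇒ T_H = T_C·(1 + 1/COP_R) = 246.00 × (1 + 1/3.96) = 308 K.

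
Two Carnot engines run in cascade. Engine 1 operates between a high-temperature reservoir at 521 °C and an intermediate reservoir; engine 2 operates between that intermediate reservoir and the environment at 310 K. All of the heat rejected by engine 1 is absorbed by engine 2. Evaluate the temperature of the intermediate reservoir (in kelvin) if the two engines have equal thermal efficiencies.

T_m ≈ 496 K

T_H = 521 °C → 521 + 273.15 = 794.15 K.
Equal efficiencies require 1 − T_m/T_H = 1 − T_C/T_m, i.e. T_m/T_H = T_C/T_m, so T_m = √(T_H·T_C) = √(794.15 × 310.00) = 496 K.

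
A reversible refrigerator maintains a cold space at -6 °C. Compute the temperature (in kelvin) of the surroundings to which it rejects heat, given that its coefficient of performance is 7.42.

T_C = -6 °C → -6 + 273.15 = 267.15 K.
COP_R = T_C/(T_H − T_C) ⇒ T_H = T_C·(1 + 1/COP_R) = 267.15 × (1 + 1/7.42) = 303 K.

T_H ≈ 303 K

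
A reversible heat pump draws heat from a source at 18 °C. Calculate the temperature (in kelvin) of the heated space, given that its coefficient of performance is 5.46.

T_C = 18 °C → 18 + 273.15 = 291.15 K.
COP_HP = T_H/(T_H − T_C) ⇒ T_H = T_C·COP_HP/(COP_HP − 1) = 291.15 × 5.46/(5.46 − 1) = 356 K.

T_H ≈ 356 K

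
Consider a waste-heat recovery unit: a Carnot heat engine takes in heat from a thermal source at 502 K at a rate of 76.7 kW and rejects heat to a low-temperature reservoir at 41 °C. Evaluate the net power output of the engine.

T_C = 41 °C → 41 + 273.15 = 314.15 K.
Carnot efficiency: η = 1 − T_C/T_H = 1 − 314.15/502.00 = 0.3742.
W = η·Q_H = 0.3742 × 76.7 = 28.70 kW.

Ẇ ≈ 28.70 kW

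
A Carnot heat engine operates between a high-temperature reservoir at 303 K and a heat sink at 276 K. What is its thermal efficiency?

η ≈ 0.0891

The Carnot efficiency is η = 1 − T_C/T_H = 1 − 276.00/303.00 = 0.0891.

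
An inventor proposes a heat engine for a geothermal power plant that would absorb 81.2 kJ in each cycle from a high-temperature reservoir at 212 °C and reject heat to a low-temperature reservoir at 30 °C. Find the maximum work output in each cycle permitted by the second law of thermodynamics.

W_max ≈ 30.46 kJ

T_H = 212 °C → 212 + 273.15 = 485.15 K.
T_C = 30 °C → 30 + 273.15 = 303.15 K.
By the Carnot theorem, η_max = 1 − T_C/T_H = 1 − 303.15/485.15 = 0.3751.
W_max = η_max · Q_H = 0.3751 × 81.2 = 30.46 kJ.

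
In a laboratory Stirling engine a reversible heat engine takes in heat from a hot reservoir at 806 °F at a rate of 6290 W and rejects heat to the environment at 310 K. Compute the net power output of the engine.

T_H = 806 °F → (806 − 32) × 5/9 = 430.00 °C = 703.15 K.
Since the cycle is reversible, η = 1 − T_C/T_H = 1 − 310.00/703.15 = 0.5591.
W = η·Q_H = 0.5591 × 6290 = 3520 W.

Ẇ ≈ 3520 W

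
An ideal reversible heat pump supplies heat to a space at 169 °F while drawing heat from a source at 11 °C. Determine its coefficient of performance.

COP_HP ≈ 5.364

T_H = 169 °F → (169 − 32) × 5/9 = 76.11 °C = 349.26 K.
T_C = 11 °C → 11 + 273.15 = 284.15 K.
For a reversible heat pump, COP_HP = T_H/(T_H − T_C) = 349.26/(349.26 − 284.15) = 5.364.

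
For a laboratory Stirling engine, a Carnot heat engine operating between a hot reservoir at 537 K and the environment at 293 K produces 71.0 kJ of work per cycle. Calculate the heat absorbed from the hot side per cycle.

Q_H ≈ 156.3 kJ

For a reversible engine, η = 1 − T_C/T_H = 1 − 293.00/537.00 = 0.4544.
Q_H = W/η = 71.0/0.4544 = 156.3 kJ.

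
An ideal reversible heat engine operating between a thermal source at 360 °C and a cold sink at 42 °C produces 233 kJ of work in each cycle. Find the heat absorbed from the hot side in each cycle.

T_H = 360 °C → 360 + 273.15 = 633.15 K.
T_C = 42 °C → 42 + 273.15 = 315.15 K.
Carnot efficiency: η = 1 − T_C/T_H = 1 − 315.15/633.15 = 0.5023.
Q_H = W/η = 233/0.5023 = 464 kJ.

Q_H ≈ 464 kJ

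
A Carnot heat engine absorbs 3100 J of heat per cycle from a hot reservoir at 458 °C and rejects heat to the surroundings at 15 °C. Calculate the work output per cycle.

W ≈ 1878 J

T_H = 458 °C → 458 + 273.15 = 731.15 K.
T_C = 15 °C → 15 + 273.15 = 288.15 K.
Since the cycle is reversible, η = 1 − T_C/T_H = 1 − 288.15/731.15 = 0.6059.
W = η·Q_H = 0.6059 × 3100 = 1878 J.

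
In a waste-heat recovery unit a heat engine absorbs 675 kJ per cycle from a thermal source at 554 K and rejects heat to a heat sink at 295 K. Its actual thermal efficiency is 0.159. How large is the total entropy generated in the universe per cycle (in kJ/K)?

ΔS_univ ≈ 0.7059 kJ/K

W = η·Q_H = 0.159 × 675 = 107.3 kJ, so Q_C = Q_H − W = 567.7 kJ.
Reservoir entropy changes: ΔS_H = −Q_H/T_H = −675/554.00 = -1.218 kJ/K and ΔS_C = +Q_C/T_C = 567.7/295.00 = 1.924 kJ/K.
ΔS_univ = −Q_H/T_H + Q_C/T_C = 0.7059 kJ/K (> 0, since η = 0.159 < η_Carnot = 0.468).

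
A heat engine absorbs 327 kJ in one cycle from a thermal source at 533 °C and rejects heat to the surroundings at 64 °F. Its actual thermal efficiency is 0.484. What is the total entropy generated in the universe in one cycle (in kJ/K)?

ΔS_univ ≈ 0.174 kJ/K

T_H = 533 °C → 533 + 273.15 = 806.15 K.
T_C = 64 °F → (64 − 32) × 5/9 = 17.78 °C = 290.93 K.
W = η·Q_H = 0.484 × 327 = 158.3 kJ, so Q_C = Q_H − W = 168.7 kJ.
Reservoir entropy changes: ΔS_H = −Q_H/T_H = −327/806.15 = -0.4056 kJ/K and ΔS_C = +Q_C/T_C = 168.7/290.93 = 0.5800 kJ/K.
ΔS_univ = −Q_H/T_H + Q_C/T_C = 0.174 kJ/K (> 0, since η = 0.484 < η_Carnot = 0.639).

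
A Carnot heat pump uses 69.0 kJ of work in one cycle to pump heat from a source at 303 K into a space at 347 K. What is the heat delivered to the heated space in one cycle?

COP_HP = T_H/(T_H − T_C) = 347.00/44.00 = 7.8864.
Q_H = COP_HP · W = 7.8864 × 69.0 = 544.2 kJ.

Q_H ≈ 544.2 kJ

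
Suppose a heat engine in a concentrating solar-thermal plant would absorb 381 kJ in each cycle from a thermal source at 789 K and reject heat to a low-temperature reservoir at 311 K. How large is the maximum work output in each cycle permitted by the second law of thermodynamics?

The second-law ceiling is the Carnot efficiency, η_max = 1 − T_C/T_H = 1 − 311.00/789.00 = 0.6058.
W_max = η_max · Q_H = 0.6058 × 381 = 231 kJ.

W_max ≈ 231 kJ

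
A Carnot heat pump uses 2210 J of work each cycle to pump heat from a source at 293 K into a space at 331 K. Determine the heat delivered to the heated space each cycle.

Q_H ≈ 19250 J

COP_HP = T_H/(T_H − T_C) = 331.00/38.00 = 8.7105.
Q_H = COP_HP · W = 8.7105 × 2210 = 19250 J.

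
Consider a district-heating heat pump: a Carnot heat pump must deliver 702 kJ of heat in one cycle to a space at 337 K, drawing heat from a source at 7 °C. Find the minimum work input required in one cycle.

T_C = 7 °C → 7 + 273.15 = 280.15 K.
Reversible heating COP: COP_HP = T_H/(T_H − T_C) = 337.00/56.85 = 5.9279.
W = Q_H/COP_HP = 702/5.9279 = 118 kJ.

W_in ≈ 118 kJ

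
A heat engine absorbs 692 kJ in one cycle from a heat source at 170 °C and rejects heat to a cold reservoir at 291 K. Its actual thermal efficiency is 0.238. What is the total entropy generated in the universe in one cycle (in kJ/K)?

ΔS_univ ≈ 0.250 kJ/K

T_H = 170 °C → 170 + 273.15 = 443.15 K.
W = η·Q_H = 0.238 × 692 = 164.7 kJ, so Q_C = Q_H − W = 527.3 kJ.
The hot reservoir loses entropy Q_H/T_H = 692/443.15 = 1.562 kJ/K; the cold reservoir gains Q_C/T_C = 527.3/291.00 = 1.812 kJ/K.
ΔS_univ = −Q_H/T_H + Q_C/T_C = 0.250 kJ/K (> 0, since η = 0.238 < η_Carnot = 0.343).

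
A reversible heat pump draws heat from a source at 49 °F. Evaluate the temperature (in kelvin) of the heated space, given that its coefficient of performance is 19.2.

T_C = 49 °F → (49 − 32) × 5/9 = 9.44 °C = 282.59 K.
COP_HP = T_H/(T_H − T_C) ⇒ T_H = T_C·COP_HP/(COP_HP − 1) = 282.59 × 19.2/(19.2 − 1) = 298.1 K.

T_H ≈ 298.1 K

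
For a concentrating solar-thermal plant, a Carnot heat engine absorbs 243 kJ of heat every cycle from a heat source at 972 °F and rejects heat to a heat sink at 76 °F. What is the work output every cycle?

T_H = 972 °F → (972 − 32) × 5/9 = 522.22 °C = 795.37 K.
T_C = 76 °F → (76 − 32) × 5/9 = 24.44 °C = 297.59 K.
For a reversible engine, η = 1 − T_C/T_H = 1 − 297.59/795.37 = 0.6258.
W = η·Q_H = 0.6258 × 243 = 152 kJ.

W ≈ 152 kJ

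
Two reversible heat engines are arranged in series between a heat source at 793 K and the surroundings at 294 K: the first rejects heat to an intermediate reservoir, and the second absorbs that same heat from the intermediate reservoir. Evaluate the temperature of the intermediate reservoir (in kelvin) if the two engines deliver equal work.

For reversible stages Q_m = Q_H·(T_m/T_H). Setting W₁ = Q_H(1 − T_m/T_H) equal to W₂ = Q_m(1 − T_C/T_m) = Q_H·(T_m − T_C)/T_H gives T_H − T_m = T_m − T_C, so T_m = (T_H + T_C)/2 = (793.00 + 294.00)/2 = 543.5 K.

T_m ≈ 543.5 K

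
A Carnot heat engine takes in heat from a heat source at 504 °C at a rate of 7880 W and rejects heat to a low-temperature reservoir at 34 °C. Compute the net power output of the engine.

T_H = 504 °C → 504 + 273.15 = 777.15 K.
T_C = 34 °C → 34 + 273.15 = 307.15 K.
For a reversible engine, η = 1 − T_C/T_H = 1 − 307.15/777.15 = 0.6048.
W = η·Q_H = 0.6048 × 7880 = 4770 W.

Ẇ ≈ 4770 W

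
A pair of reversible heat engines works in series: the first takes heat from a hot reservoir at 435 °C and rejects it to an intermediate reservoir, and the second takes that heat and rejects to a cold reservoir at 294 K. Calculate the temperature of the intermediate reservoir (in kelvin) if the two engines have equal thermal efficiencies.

T_H = 435 °C → 435 + 273.15 = 708.15 K.
Equal efficiencies require 1 − T_m/T_H = 1 − T_C/T_m, i.e. T_m/T_H = T_C/T_m, so T_m = √(T_H·T_C) = √(708.15 × 294.00) = 456 K.

T_m ≈ 456 K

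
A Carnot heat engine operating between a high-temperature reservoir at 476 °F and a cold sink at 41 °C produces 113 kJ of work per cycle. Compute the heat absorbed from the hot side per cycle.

Q_H ≈ 285.6 kJ

T_H = 476 °F → (476 − 32) × 5/9 = 246.67 °C = 519.82 K.
T_C = 41 °C → 41 + 273.15 = 314.15 K.
Since the cycle is reversible, η = 1 − T_C/T_H = 1 − 314.15/519.82 = 0.3957.
Q_H = W/η = 113/0.3957 = 285.6 kJ.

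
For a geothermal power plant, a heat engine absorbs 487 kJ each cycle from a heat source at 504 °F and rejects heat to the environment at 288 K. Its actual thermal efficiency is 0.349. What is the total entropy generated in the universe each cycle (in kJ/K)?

ΔS_univ ≈ 0.1912 kJ/K

T_H = 504 °F → (504 − 32) × 5/9 = 262.22 °C = 535.37 K.
W = η·Q_H = 0.349 × 487 = 170.0 kJ, so Q_C = Q_H − W = 317.0 kJ.
Reservoir entropy changes: ΔS_H = −Q_H/T_H = −487/535.37 = -0.9096 kJ/K and ΔS_C = +Q_C/T_C = 317.0/288.00 = 1.101 kJ/K.
ΔS_univ = −Q_H/T_H + Q_C/T_C = 0.1912 kJ/K (> 0, since η = 0.349 < η_Carnot = 0.462).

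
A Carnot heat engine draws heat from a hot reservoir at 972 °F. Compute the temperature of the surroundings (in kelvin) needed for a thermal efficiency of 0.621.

T_H = 972 °F → (972 − 32) × 5/9 = 522.22 °C = 795.37 K.
From η = 1 − T_C/T_H, T_C = T_H·(1 − η) = 795.37 × (1 − 0.621) = 301 K.

T_C ≈ 301 K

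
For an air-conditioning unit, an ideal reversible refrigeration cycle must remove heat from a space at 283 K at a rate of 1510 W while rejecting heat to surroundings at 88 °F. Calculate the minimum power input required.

Ẇ_in ≈ 113 W

T_H = 88 °F → (88 − 32) × 5/9 = 31.11 °C = 304.26 K.
For a reversible refrigerator, COP_R = T_C/(T_H − T_C) = 283.00/21.26 = 13.3107.
W = Q_C/COP_R = 1510/13.3107 = 113 W.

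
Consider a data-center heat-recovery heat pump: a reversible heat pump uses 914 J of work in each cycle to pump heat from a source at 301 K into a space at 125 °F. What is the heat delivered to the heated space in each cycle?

T_H = 125 °F → (125 − 32) × 5/9 = 51.67 °C = 324.82 K.
For a reversible heat pump, COP_HP = T_H/(T_H − T_C) = 324.82/23.82 = 13.6382.
Q_H = COP_HP · W = 13.6382 × 914 = 12470 J.

Q_H ≈ 12470 J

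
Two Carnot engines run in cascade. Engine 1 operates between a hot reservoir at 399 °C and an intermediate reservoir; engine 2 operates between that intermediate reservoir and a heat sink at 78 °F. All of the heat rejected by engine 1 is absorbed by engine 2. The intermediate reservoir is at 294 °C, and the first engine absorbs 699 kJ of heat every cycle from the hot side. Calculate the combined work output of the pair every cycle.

T_H = 399 °C → 399 + 273.15 = 672.15 K.
T_C = 78 °F → (78 − 32) × 5/9 = 25.56 °C = 298.71 K.
Two reversible stages in series are equivalent to a single Carnot engine between T_H and T_C, so η_total = 1 − T_C/T_H = 1 − 298.71/672.15 = 0.5556.
W_total = η_total · Q_H = 0.5556 × 699 = 388.4 kJ.

W_total ≈ 388.4 kJ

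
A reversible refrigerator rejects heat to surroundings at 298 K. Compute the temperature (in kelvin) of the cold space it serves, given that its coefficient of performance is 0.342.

COP_R = T_C/(T_H − T_C) ⇒ T_C = T_H·COP_R/(1 + COP_R) = 298.00 × 0.342/(1 + 0.342) = 75.94 K.

T_C ≈ 75.94 K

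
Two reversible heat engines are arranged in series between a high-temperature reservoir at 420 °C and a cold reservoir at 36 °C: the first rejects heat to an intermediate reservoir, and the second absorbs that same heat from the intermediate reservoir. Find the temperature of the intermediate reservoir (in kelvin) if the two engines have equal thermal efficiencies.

T_m ≈ 463 K

T_H = 420 °C → 420 + 273.15 = 693.15 K.
T_C = 36 °C → 36 + 273.15 = 309.15 K.
Equal efficiencies require 1 − T_m/T_H = 1 − T_C/T_m, i.e. T_m/T_H = T_C/T_m, so T_m = √(T_H·T_C) = √(693.15 × 309.15) = 463 K.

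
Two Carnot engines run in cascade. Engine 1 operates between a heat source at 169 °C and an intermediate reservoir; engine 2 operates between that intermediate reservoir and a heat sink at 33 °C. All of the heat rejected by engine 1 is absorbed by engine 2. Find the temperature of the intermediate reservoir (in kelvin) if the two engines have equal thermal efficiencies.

T_m ≈ 368 K

T_H = 169 °C → 169 + 273.15 = 442.15 K.
T_C = 33 °C → 33 + 273.15 = 306.15 K.
Equal efficiencies require 1 − T_m/T_H = 1 − T_C/T_m, i.e. T_m/T_H = T_C/T_m, so T_m = √(T_H·T_C) = √(442.15 × 306.15) = 368 K.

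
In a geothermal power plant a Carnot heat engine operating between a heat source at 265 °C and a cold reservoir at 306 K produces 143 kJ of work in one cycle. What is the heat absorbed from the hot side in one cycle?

Q_H ≈ 331 kJ

T_H = 265 °C → 265 + 273.15 = 538.15 K.
Since the cycle is reversible, η = 1 − T_C/T_H = 1 − 306.00/538.15 = 0.4314.
Q_H = W/η = 143/0.4314 = 331 kJ.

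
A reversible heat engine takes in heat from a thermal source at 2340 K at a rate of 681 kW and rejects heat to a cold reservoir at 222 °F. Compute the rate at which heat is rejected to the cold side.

Q̇_C ≈ 110.2 kW

T_C = 222 °F → (222 − 32) × 5/9 = 105.56 °C = 378.71 K.
Since the cycle is reversible, η = 1 − T_C/T_H = 1 − 378.71/2340.00 = 0.8382.
For a reversible cycle Q_C/Q_H = T_C/T_H, so Q_C = 681 × 378.71/2340.00 = 110.2 kW.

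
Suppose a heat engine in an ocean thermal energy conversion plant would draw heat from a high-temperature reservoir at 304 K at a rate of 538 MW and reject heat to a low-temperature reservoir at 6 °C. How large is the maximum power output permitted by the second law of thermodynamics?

T_C = 6 °C → 6 + 273.15 = 279.15 K.
By the Carnot theorem, η_max = 1 − T_C/T_H = 1 − 279.15/304.00 = 0.0817.
W_max = η_max · Q_H = 0.0817 × 538 = 44.0 MW.

Ẇ_max ≈ 44.0 MW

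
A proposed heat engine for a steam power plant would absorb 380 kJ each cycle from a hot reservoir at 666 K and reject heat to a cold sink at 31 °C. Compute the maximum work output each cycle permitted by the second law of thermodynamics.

W_max ≈ 206 kJ

T_C = 31 °C → 31 + 273.15 = 304.15 K.
No engine can exceed the Carnot limit: η_max = 1 − T_C/T_H = 1 − 304.15/666.00 = 0.5433.
W_max = η_max · Q_H = 0.5433 × 380 = 206 kJ.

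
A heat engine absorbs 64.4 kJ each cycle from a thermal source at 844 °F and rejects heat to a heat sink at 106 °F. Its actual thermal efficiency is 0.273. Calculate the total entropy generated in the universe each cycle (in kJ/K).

ΔS_univ ≈ 0.06006 kJ/K

T_H = 844 °F → (844 − 32) × 5/9 = 451.11 °C = 724.26 K.
T_C = 106 °F → (106 − 32) × 5/9 = 41.11 °C = 314.26 K.
W = η·Q_H = 0.273 × 64.4 = 17.58 kJ, so Q_C = Q_H − W = 46.82 kJ.
Entropy balance on the reservoirs: −Q_H/T_H = -0.08892 kJ/K, +Q_C/T_C = 0.1490 kJ/K.
ΔS_univ = −Q_H/T_H + Q_C/T_C = 0.06006 kJ/K (> 0, since η = 0.273 < η_Carnot = 0.566).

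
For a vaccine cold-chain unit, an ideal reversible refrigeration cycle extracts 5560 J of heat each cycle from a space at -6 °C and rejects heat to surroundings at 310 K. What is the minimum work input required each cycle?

T_C = -6 °C → -6 + 273.15 = 267.15 K.
Carnot COP: COP_R = T_C/(T_H − T_C) = 267.15/42.85 = 6.2345.
W = Q_C/COP_R = 5560/6.2345 = 892 J.

W_in ≈ 892 J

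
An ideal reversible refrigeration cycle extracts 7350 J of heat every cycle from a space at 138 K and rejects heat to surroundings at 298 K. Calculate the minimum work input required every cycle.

W_in ≈ 8522 J

Carnot COP: COP_R = T_C/(T_H − T_C) = 138.00/160.00 = 0.8625.
W = Q_C/COP_R = 7350/0.8625 = 8522 J.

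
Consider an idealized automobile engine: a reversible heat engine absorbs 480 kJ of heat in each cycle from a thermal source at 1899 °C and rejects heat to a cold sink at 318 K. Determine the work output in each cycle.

T_H = 1899 °C → 1899 + 273.15 = 2172.15 K.
For a reversible engine, η = 1 − T_C/T_H = 1 − 318.00/2172.15 = 0.8536.
W = η·Q_H = 0.8536 × 480 = 410 kJ.

W ≈ 410 kJ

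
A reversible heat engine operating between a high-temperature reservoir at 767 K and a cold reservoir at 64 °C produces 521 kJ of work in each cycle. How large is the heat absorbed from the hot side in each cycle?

Q_H ≈ 930 kJ

T_C = 64 °C → 64 + 273.15 = 337.15 K.
For a reversible engine, η = 1 − T_C/T_H = 1 − 337.15/767.00 = 0.5604.
Q_H = W/η = 521/0.5604 = 930 kJ.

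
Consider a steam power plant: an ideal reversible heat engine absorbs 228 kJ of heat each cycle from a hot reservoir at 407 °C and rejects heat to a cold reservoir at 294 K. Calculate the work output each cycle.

T_H = 407 °C → 407 + 273.15 = 680.15 K.
Carnot efficiency: η = 1 − T_C/T_H = 1 − 294.00/680.15 = 0.5677.
W = η·Q_H = 0.5677 × 228 = 129 kJ.

W ≈ 129 kJ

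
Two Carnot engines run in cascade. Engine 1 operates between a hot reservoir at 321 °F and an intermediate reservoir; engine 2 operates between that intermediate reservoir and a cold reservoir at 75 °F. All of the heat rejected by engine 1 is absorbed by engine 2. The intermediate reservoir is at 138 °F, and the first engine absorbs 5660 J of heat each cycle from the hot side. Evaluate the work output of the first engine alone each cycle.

W₁ ≈ 1330 J

T_H = 321 °F → (321 − 32) × 5/9 = 160.56 °C = 433.71 K.
T_C = 75 °F → (75 − 32) × 5/9 = 23.89 °C = 297.04 K.
T_m = 138 °F → (138 − 32) × 5/9 = 58.89 °C = 332.04 K.
First-stage efficiency η₁ = 1 − T_m/T_H = 1 − 332.04/433.71 = 0.2344.
W₁ = η₁·Q_H = 0.2344 × 5660 = 1330 J.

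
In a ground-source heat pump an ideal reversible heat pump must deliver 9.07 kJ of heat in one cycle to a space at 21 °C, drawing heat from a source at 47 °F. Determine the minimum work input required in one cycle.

T_H = 21 °C → 21 + 273.15 = 294.15 K.
T_C = 47 °F → (47 − 32) × 5/9 = 8.33 °C = 281.48 K.
Reversible heating COP: COP_HP = T_H/(T_H − T_C) = 294.15/12.67 = 23.2224.
W = Q_H/COP_HP = 9.07/23.2224 = 0.391 kJ.

W_in ≈ 0.391 kJ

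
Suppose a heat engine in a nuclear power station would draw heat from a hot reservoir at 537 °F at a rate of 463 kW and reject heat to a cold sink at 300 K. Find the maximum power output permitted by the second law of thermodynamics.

T_H = 537 °F → (537 − 32) × 5/9 = 280.56 °C = 553.71 K.
The upper bound on efficiency is η_max = 1 − T_C/T_H = 1 − 300.00/553.71 = 0.4582.
W_max = η_max · Q_H = 0.4582 × 463 = 212.1 kW.

Ẇ_max ≈ 212.1 kW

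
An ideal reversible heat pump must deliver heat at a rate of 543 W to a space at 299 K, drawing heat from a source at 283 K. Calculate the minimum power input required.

Ẇ_in ≈ 29.1 W

The Carnot heat-pump COP is COP_HP = T_H/(T_H − T_C) = 299.00/16.00 = 18.6875.
W = Q_H/COP_HP = 543/18.6875 = 29.1 W.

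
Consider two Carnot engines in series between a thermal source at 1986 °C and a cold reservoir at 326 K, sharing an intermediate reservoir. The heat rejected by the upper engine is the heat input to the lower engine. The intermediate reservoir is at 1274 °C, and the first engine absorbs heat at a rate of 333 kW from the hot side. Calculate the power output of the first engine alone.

T_H = 1986 °C → 1986 + 273.15 = 2259.15 K.
T_m = 1274 °C → 1274 + 273.15 = 1547.15 K.
First-stage efficiency η₁ = 1 − T_m/T_H = 1 − 1547.15/2259.15 = 0.3152.
W₁ = η₁·Q_H = 0.3152 × 333 = 105 kW.

Ẇ₁ ≈ 105 kW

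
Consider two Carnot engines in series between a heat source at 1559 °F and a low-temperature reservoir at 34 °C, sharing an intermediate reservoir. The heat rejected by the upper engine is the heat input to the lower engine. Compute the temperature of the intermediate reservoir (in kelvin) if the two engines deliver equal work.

T_H = 1559 °F → (1559 − 32) × 5/9 = 848.33 °C = 1121.48 K.
T_C = 34 °C → 34 + 273.15 = 307.15 K.
For reversible stages Q_m = Q_H·(T_m/T_H). Setting W₁ = Q_H(1 − T_m/T_H) equal to W₂ = Q_m(1 − T_C/T_m) = Q_H·(T_m − T_C)/T_H gives T_H − T_m = T_m − T_C, so T_m = (T_H + T_C)/2 = (1121.48 + 307.15)/2 = 714 K.

T_m ≈ 714 K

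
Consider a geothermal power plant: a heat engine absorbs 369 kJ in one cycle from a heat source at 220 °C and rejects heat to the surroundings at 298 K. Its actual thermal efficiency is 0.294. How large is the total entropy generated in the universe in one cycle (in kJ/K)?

T_H = 220 °C → 220 + 273.15 = 493.15 K.
W = η·Q_H = 0.294 × 369 = 108.5 kJ, so Q_C = Q_H − W = 260.5 kJ.
Entropy balance on the reservoirs: −Q_H/T_H = -0.7483 kJ/K, +Q_C/T_C = 0.8742 kJ/K.
ΔS_univ = −Q_H/T_H + Q_C/T_C = 0.1260 kJ/K (> 0, since η = 0.294 < η_Carnot = 0.396).

ΔS_univ ≈ 0.1260 kJ/K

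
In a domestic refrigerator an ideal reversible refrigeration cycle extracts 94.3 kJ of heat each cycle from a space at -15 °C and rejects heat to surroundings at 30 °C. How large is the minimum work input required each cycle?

T_H = 30 °C → 30 + 273.15 = 303.15 K.
T_C = -15 °C → -15 + 273.15 = 258.15 K.
For a reversible refrigerator, COP_R = T_C/(T_H − T_C) = 258.15/45.00 = 5.7367.
W = Q_C/COP_R = 94.3/5.7367 = 16.4 kJ.

W_in ≈ 16.4 kJ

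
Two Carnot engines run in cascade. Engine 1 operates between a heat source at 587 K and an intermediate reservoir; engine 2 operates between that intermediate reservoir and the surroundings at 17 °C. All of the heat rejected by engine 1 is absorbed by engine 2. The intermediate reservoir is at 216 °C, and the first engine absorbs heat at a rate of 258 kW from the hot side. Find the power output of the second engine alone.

T_C = 17 °C → 17 + 273.15 = 290.15 K.
T_m = 216 °C → 216 + 273.15 = 489.15 K.
Heat entering the second stage: Q_m = Q_H·(T_m/T_H) = 258 × 489.15/587.00 = 215 kW.
Second-stage efficiency η₂ = 1 − T_C/T_m = 1 − 290.15/489.15 = 0.4068, so W₂ = η₂·Q_m = 87.5 kW.

Ẇ₂ ≈ 87.5 kW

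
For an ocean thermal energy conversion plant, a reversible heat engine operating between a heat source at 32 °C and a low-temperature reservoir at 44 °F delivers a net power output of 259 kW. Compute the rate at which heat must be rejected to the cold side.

Q̇_C ≈ 2860 kW

T_H = 32 °C → 32 + 273.15 = 305.15 K.
T_C = 44 °F → (44 − 32) × 5/9 = 6.67 °C = 279.82 K.
Since the cycle is reversible, η = 1 − T_C/T_H = 1 − 279.82/305.15 = 0.0830.
Since Q_C/Q_H = T_C/T_H and Q_H = W/η, Q_C = W·T_C/(T_H − T_C) = 259 × 279.82/25.33 = 2860 kW.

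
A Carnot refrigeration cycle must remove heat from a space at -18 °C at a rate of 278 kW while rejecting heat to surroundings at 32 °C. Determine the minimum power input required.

T_H = 32 °C → 32 + 273.15 = 305.15 K.
T_C = -18 °C → -18 + 273.15 = 255.15 K.
For a reversible refrigerator, COP_R = T_C/(T_H − T_C) = 255.15/50.00 = 5.1030.
W = Q_C/COP_R = 278/5.1030 = 54.5 kW.

Ẇ_in ≈ 54.5 kW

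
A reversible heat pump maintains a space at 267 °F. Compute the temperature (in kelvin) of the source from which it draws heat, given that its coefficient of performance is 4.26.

T_C ≈ 309 K

T_H = 267 °F → (267 − 32) × 5/9 = 130.56 °C = 403.71 K.
COP_HP = T_H/(T_H − T_C) ⇒ T_C = T_H·(COP_HP − 1)/COP_HP = 403.71 × (4.26 − 1)/4.26 = 309 K.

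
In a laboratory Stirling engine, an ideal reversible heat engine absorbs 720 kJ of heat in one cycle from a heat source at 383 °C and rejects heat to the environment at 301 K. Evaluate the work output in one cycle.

W ≈ 390 kJ

T_H = 383 °C → 383 + 273.15 = 656.15 K.
Since the cycle is reversible, η = 1 − T_C/T_H = 1 − 301.00/656.15 = 0.5413.
W = η·Q_H = 0.5413 × 720 = 390 kJ.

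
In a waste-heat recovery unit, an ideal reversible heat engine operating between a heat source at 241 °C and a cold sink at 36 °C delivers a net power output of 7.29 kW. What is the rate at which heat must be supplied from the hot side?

Q̇_H ≈ 18.3 kW

T_H = 241 °C → 241 + 273.15 = 514.15 K.
T_C = 36 °C → 36 + 273.15 = 309.15 K.
The Carnot efficiency is η = 1 − T_C/T_H = 1 − 309.15/514.15 = 0.3987.
Q_H = W/η = 7.29/0.3987 = 18.3 kW.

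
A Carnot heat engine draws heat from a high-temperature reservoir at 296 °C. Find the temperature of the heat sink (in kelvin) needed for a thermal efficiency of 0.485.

T_H = 296 °C → 296 + 273.15 = 569.15 K.
From η = 1 − T_C/T_H, T_C = T_H·(1 − η) = 569.15 × (1 − 0.485) = 293 K.

T_C ≈ 293 K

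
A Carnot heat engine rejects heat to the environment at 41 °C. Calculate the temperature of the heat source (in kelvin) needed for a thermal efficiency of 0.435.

T_H ≈ 556 K

T_C = 41 °C → 41 + 273.15 = 314.15 K.
From η = 1 − T_C/T_H, solving for T_H gives T_H = T_C/(1 − η) = 314.15/(1 − 0.435) = 556 K.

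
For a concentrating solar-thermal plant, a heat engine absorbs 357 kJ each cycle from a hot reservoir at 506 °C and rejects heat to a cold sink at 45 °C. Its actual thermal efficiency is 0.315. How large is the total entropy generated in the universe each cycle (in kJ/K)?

T_H = 506 °C → 506 + 273.15 = 779.15 K.
T_C = 45 °C → 45 + 273.15 = 318.15 K.
W = η·Q_H = 0.315 × 357 = 112.5 kJ, so Q_C = Q_H − W = 244.5 kJ.
Entropy balance on the reservoirs: −Q_H/T_H = -0.4582 kJ/K, +Q_C/T_C = 0.7686 kJ/K.
ΔS_univ = −Q_H/T_H + Q_C/T_C = 0.310 kJ/K (> 0, since η = 0.315 < η_Carnot = 0.592).

ΔS_univ ≈ 0.310 kJ/K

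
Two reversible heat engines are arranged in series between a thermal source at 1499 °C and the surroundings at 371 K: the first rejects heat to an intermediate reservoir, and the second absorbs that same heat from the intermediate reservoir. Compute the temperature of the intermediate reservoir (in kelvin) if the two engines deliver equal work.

T_m ≈ 1070 K

T_H = 1499 °C → 1499 + 273.15 = 1772.15 K.
For reversible stages Q_m = Q_H·(T_m/T_H). Setting W₁ = Q_H(1 − T_m/T_H) equal to W₂ = Q_m(1 − T_C/T_m) = Q_H·(T_m − T_C)/T_H gives T_H − T_m = T_m − T_C, so T_m = (T_H + T_C)/2 = (1772.15 + 371.00)/2 = 1070 K.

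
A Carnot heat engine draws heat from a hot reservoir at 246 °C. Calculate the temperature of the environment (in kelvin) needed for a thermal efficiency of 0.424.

T_H = 246 °C → 246 + 273.15 = 519.15 K.
From η = 1 − T_C/T_H, T_C = T_H·(1 − η) = 519.15 × (1 − 0.424) = 299.0 K.

T_C ≈ 299.0 K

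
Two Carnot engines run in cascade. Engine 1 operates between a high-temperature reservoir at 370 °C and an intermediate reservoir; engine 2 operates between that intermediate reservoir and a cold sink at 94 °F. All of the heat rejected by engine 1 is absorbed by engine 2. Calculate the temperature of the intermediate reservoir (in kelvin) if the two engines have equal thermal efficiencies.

T_H = 370 °C → 370 + 273.15 = 643.15 K.
T_C = 94 °F → (94 − 32) × 5/9 = 34.44 °C = 307.59 K.
Equal efficiencies require 1 − T_m/T_H = 1 − T_C/T_m, i.e. T_m/T_H = T_C/T_m, so T_m = √(T_H·T_C) = √(643.15 × 307.59) = 444.8 K.

T_m ≈ 444.8 K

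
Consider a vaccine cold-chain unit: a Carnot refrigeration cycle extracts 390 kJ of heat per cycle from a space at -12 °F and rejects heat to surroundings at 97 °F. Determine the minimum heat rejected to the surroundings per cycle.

Q_H ≈ 485 kJ

T_H = 97 °F → (97 − 32) × 5/9 = 36.11 °C = 309.26 K.
T_C = -12 °F → (-12 − 32) × 5/9 = -24.44 °C = 248.71 K.
For a reversible cycle Q_H/Q_C = T_H/T_C, so Q_H = Q_C·T_H/T_C = 390 × 309.26/248.71 = 485 kJ.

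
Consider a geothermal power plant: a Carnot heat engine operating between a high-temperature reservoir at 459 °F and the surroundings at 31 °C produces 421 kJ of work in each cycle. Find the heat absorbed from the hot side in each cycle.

T_H = 459 °F → (459 − 32) × 5/9 = 237.22 °C = 510.37 K.
T_C = 31 °C → 31 + 273.15 = 304.15 K.
The Carnot efficiency is η = 1 − T_C/T_H = 1 − 304.15/510.37 = 0.4041.
Q_H = W/η = 421/0.4041 = 1040 kJ.

Q_H ≈ 1040 kJ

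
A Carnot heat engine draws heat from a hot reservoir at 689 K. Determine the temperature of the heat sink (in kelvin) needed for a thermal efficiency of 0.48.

T_C ≈ 358 K

From η = 1 − T_C/T_H, T_C = T_H·(1 − η) = 689.00 × (1 − 0.48) = 358 K.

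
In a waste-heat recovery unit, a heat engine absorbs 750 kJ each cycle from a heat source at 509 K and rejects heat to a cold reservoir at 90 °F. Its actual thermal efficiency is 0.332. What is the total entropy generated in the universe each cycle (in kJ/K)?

ΔS_univ ≈ 0.1671 kJ/K

T_C = 90 °F → (90 − 32) × 5/9 = 32.22 °C = 305.37 K.
W = η·Q_H = 0.332 × 750 = 249.0 kJ, so Q_C = Q_H − W = 501.0 kJ.
Reservoir entropy changes: ΔS_H = −Q_H/T_H = −750/509.00 = -1.473 kJ/K and ΔS_C = +Q_C/T_C = 501.0/305.37 = 1.641 kJ/K.
ΔS_univ = −Q_H/T_H + Q_C/T_C = 0.1671 kJ/K (> 0, since η = 0.332 < η_Carnot = 0.400).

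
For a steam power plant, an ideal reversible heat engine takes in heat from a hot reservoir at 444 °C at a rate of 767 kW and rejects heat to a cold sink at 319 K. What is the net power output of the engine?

T_H = 444 °C → 444 + 273.15 = 717.15 K.
Since the cycle is reversible, η = 1 − T_C/T_H = 1 − 319.00/717.15 = 0.5552.
W = η·Q_H = 0.5552 × 767 = 426 kW.

Ẇ ≈ 426 kW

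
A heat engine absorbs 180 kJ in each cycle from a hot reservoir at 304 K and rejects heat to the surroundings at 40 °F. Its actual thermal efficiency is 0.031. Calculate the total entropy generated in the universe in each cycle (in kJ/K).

ΔS_univ ≈ 0.0362 kJ/K

T_C = 40 °F → (40 − 32) × 5/9 = 4.44 °C = 277.59 K.
W = η·Q_H = 0.031 × 180 = 5.580 kJ, so Q_C = Q_H − W = 174.4 kJ.
Entropy balance on the reservoirs: −Q_H/T_H = -0.5921 kJ/K, +Q_C/T_C = 0.6283 kJ/K.
ΔS_univ = −Q_H/T_H + Q_C/T_C = 0.0362 kJ/K (> 0, since η = 0.031 < η_Carnot = 0.087).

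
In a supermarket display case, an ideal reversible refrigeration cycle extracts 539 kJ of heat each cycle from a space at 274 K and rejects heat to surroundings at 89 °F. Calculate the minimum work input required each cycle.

T_H = 89 °F → (89 − 32) × 5/9 = 31.67 °C = 304.82 K.
COP_R = T_C/(T_H − T_C) = 274.00/30.82 = 8.8913.
W = Q_C/COP_R = 539/8.8913 = 60.6 kJ.

W_in ≈ 60.6 kJ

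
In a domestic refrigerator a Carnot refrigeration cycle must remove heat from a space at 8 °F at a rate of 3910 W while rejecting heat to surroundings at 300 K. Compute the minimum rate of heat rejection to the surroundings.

T_C = 8 °F → (8 − 32) × 5/9 = -13.33 °C = 259.82 K.
For a reversible cycle Q_H/Q_C = T_H/T_C, so Q_H = Q_C·T_H/T_C = 3910 × 300.00/259.82 = 4515 W.

Q̇_H ≈ 4515 W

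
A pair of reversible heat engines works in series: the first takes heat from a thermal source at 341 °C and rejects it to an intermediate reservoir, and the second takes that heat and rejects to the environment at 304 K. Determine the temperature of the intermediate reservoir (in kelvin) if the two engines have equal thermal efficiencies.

T_H = 341 °C → 341 + 273.15 = 614.15 K.
Equal efficiencies require 1 − T_m/T_H = 1 − T_C/T_m, i.e. T_m/T_H = T_C/T_m, so T_m = √(T_H·T_C) = √(614.15 × 304.00) = 432 K.

T_m ≈ 432 K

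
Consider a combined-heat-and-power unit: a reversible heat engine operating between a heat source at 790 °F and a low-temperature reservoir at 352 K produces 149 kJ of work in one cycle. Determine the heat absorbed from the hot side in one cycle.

Q_H ≈ 302 kJ

T_H = 790 °F → (790 − 32) × 5/9 = 421.11 °C = 694.26 K.
The Carnot efficiency is η = 1 − T_C/T_H = 1 − 352.00/694.26 = 0.4930.
Q_H = W/η = 149/0.4930 = 302 kJ.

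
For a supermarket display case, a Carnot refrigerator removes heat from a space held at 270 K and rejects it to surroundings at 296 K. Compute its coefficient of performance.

Carnot COP: COP_R = T_C/(T_H − T_C) = 270.00/(296.00 − 270.00) = 10.4.

COP_R ≈ 10.4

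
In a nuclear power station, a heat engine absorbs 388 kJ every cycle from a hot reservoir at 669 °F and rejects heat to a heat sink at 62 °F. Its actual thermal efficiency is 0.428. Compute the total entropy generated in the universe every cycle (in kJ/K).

T_H = 669 °F → (669 − 32) × 5/9 = 353.89 °C = 627.04 K.
T_C = 62 °F → (62 − 32) × 5/9 = 16.67 °C = 289.82 K.
W = η·Q_H = 0.428 × 388 = 166.1 kJ, so Q_C = Q_H − W = 221.9 kJ.
Reservoir entropy changes: ΔS_H = −Q_H/T_H = −388/627.04 = -0.6188 kJ/K and ΔS_C = +Q_C/T_C = 221.9/289.82 = 0.7658 kJ/K.
ΔS_univ = −Q_H/T_H + Q_C/T_C = 0.147 kJ/K (> 0, since η = 0.428 < η_Carnot = 0.538).

ΔS_univ ≈ 0.147 kJ/K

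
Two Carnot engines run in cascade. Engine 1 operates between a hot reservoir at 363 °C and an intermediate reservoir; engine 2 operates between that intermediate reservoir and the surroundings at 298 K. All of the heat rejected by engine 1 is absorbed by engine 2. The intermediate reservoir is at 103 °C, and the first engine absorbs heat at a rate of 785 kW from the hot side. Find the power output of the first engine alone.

T_H = 363 °C → 363 + 273.15 = 636.15 K.
T_m = 103 °C → 103 + 273.15 = 376.15 K.
First-stage efficiency η₁ = 1 − T_m/T_H = 1 − 376.15/636.15 = 0.4087.
W₁ = η₁·Q_H = 0.4087 × 785 = 320.8 kW.

Ẇ₁ ≈ 320.8 kW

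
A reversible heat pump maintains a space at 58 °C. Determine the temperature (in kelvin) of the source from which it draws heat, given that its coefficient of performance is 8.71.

T_C ≈ 293 K

T_H = 58 °C → 58 + 273.15 = 331.15 K.
COP_HP = T_H/(T_H − T_C) ⇒ T_C = T_H·(COP_HP − 1)/COP_HP = 331.15 × (8.71 − 1)/8.71 = 293 K.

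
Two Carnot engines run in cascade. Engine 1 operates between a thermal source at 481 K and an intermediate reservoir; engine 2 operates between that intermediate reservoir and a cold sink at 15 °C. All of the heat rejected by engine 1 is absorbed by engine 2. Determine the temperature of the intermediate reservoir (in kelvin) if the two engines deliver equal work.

T_C = 15 °C → 15 + 273.15 = 288.15 K.
For reversible stages Q_m = Q_H·(T_m/T_H). Setting W₁ = Q_H(1 − T_m/T_H) equal to W₂ = Q_m(1 − T_C/T_m) = Q_H·(T_m − T_C)/T_H gives T_H − T_m = T_m − T_C, so T_m = (T_H + T_C)/2 = (481.00 + 288.15)/2 = 385 K.

T_m ≈ 385 K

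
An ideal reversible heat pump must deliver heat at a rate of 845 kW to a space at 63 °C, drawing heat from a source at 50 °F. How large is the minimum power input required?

T_H = 63 °C → 63 + 273.15 = 336.15 K.
T_C = 50 °F → (50 − 32) × 5/9 = 10.00 °C = 283.15 K.
For a reversible heat pump, COP_HP = T_H/(T_H − T_C) = 336.15/53.00 = 6.3425.
W = Q_H/COP_HP = 845/6.3425 = 133 kW.

Ẇ_in ≈ 133 kW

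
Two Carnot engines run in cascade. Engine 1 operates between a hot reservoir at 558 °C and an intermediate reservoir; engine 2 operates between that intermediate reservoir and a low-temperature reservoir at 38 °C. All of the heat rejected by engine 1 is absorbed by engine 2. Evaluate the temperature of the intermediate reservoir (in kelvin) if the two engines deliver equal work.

T_H = 558 °C → 558 + 273.15 = 831.15 K.
T_C = 38 °C → 38 + 273.15 = 311.15 K.
For reversible stages Q_m = Q_H·(T_m/T_H). Setting W₁ = Q_H(1 − T_m/T_H) equal to W₂ = Q_m(1 − T_C/T_m) = Q_H·(T_m − T_C)/T_H gives T_H − T_m = T_m − T_C, so T_m = (T_H + T_C)/2 = (831.15 + 311.15)/2 = 571 K.

T_m ≈ 571 K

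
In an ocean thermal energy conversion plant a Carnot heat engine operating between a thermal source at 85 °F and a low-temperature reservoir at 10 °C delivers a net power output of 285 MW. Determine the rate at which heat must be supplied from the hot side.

Q̇_H ≈ 4440 MW

T_H = 85 °F → (85 − 32) × 5/9 = 29.44 °C = 302.59 K.
T_C = 10 °C → 10 + 273.15 = 283.15 K.
η_rev = 1 − T_C/T_H = 1 − 283.15/302.59 = 0.0643.
Q_H = W/η = 285/0.0643 = 4440 MW.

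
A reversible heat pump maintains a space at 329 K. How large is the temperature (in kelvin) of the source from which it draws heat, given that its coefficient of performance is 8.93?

T_C ≈ 292 K

COP_HP = T_H/(T_H − T_C) ⇒ T_C = T_H·(COP_HP − 1)/COP_HP = 329.00 × (8.93 − 1)/8.93 = 292 K.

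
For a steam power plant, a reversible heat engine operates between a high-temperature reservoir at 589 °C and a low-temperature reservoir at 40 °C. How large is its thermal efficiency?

T_H = 589 °C → 589 + 273.15 = 862.15 K.
T_C = 40 °C → 40 + 273.15 = 313.15 K.
Since the cycle is reversible, η = 1 − T_C/T_H = 1 − 313.15/862.15 = 0.637.

η ≈ 0.637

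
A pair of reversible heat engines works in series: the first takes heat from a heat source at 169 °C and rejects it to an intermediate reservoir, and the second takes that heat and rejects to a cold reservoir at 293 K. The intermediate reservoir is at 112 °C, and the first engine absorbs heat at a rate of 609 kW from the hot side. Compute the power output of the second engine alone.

Ẇ₂ ≈ 127 kW

T_H = 169 °C → 169 + 273.15 = 442.15 K.
T_m = 112 °C → 112 + 273.15 = 385.15 K.
Heat entering the second stage: Q_m = Q_H·(T_m/T_H) = 609 × 385.15/442.15 = 530 kW.
Second-stage efficiency η₂ = 1 − T_C/T_m = 1 − 293.00/385.15 = 0.2393, so W₂ = η₂·Q_m = 127 kW.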